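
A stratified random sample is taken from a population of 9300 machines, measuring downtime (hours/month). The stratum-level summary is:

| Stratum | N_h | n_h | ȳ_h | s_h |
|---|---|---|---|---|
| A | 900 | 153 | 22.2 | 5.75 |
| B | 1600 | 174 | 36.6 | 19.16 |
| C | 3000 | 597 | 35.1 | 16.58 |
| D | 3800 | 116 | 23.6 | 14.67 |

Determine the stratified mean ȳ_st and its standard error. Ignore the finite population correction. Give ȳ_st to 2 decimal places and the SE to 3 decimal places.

ȳ_st ≈ 29.41, SE ≈ 0.650

ȳ_st = Σ W_h ȳ_h = (900·22.2 + 1600·36.6 + 3000·35.1 + 3800·23.6)/9300 = 29.41075
V̂(ȳ_st) = Σ W_h² s_h²/n_h, with W_h = N_h/N and N = 9300:
  stratum A: (900/9300)²·5.75²/153 = 0.00202378
  stratum B: (1600/9300)²·19.16²/174 = 0.0624476
  stratum C: (3000/9300)²·16.58²/597 = 0.047915
  stratum D: (3800/9300)²·14.67²/116 = 0.309744
V̂(ȳ_st) = 0.422131
SE(ȳ_st) = √0.422131 = 0.649716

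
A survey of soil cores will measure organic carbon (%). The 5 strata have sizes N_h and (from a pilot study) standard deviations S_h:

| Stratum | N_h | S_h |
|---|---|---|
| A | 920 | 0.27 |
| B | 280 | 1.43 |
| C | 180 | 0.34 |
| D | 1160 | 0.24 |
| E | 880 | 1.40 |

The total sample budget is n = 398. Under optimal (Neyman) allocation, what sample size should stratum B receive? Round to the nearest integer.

Neyman allocation: n_h = n · N_h S_h / Σ N_i S_i, with n = 398.
  stratum A: N_h·S_h = 920·0.27 = 248.40
  stratum B: N_h·S_h = 280·1.43 = 400.40
  stratum C: N_h·S_h = 180·0.34 = 61.20
  stratum D: N_h·S_h = 1160·0.24 = 278.40
  stratum E: N_h·S_h = 880·1.40 = 1232.00
Σ N_h S_h = 2220.40
n for stratum B = 398·400.40/2220.40 = 71.770 → 72

72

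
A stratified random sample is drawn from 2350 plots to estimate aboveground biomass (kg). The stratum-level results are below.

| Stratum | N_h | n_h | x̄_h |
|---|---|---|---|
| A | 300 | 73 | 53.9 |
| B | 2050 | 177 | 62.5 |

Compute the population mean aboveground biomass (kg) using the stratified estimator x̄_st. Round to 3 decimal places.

N = Σ N_h = 2350. Stratum weights W_h = N_h/N.
x̄_st = (300·53.9 + 2050·62.5) / 2350 = 61.40213

x̄_st ≈ 61.402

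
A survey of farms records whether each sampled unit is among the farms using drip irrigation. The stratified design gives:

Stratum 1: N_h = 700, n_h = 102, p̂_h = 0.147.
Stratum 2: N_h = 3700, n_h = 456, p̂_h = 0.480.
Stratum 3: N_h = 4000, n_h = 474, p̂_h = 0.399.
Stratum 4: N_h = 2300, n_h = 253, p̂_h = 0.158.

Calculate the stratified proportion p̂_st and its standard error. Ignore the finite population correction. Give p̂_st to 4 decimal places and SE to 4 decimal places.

N = 10700; stratum weights W_h = N_h/N.
p̂_st = Σ W_h p̂_h = (700·0.147 + 3700·0.480 + 4000·0.399 + 2300·0.158)/10700 = 0.35872
V̂(p̂_st) = Σ W_h² p̂_h(1−p̂_h)/(n_h−1):
  stratum 1: (700/10700)²·0.147·0.853/101 = 5.31341e-06
  stratum 2: (3700/10700)²·0.480·0.520/455 = 6.55947e-05
  stratum 3: (4000/10700)²·0.399·0.601/473 = 7.08498e-05
  stratum 4: (2300/10700)²·0.158·0.842/252 = 2.43925e-05
V̂(p̂_st) = 0.00016615; SE = √V̂ = 0.0128899

p̂_st ≈ 0.3587, SE ≈ 0.0129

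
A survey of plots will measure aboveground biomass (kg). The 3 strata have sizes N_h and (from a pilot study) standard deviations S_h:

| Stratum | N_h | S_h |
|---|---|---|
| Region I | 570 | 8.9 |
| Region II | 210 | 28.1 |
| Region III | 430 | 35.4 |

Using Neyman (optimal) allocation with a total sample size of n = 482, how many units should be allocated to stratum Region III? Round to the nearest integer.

Neyman allocation: n_h = n · N_h S_h / Σ N_i S_i, with n = 482.
  stratum Region I: N_h·S_h = 570·8.9 = 5073.00
  stratum Region II: N_h·S_h = 210·28.1 = 5901.00
  stratum Region III: N_h·S_h = 430·35.4 = 15222.00
Σ N_h S_h = 26196.00
n for stratum Region III = 482·15222.00/26196.00 = 280.081 → 280

280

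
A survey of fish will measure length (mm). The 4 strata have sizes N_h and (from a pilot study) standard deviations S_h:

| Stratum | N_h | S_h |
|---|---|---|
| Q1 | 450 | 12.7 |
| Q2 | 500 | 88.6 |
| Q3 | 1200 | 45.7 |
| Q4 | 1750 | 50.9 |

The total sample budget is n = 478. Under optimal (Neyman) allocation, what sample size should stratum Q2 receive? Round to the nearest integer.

Neyman allocation: n_h = n · N_h S_h / Σ N_i S_i, with n = 478.
  stratum Q1: N_h·S_h = 450·12.7 = 5715.00
  stratum Q2: N_h·S_h = 500·88.6 = 44300.00
  stratum Q3: N_h·S_h = 1200·45.7 = 54840.00
  stratum Q4: N_h·S_h = 1750·50.9 = 89075.00
Σ N_h S_h = 193930.00
n for stratum Q2 = 478·44300.00/193930.00 = 109.191 → 109

109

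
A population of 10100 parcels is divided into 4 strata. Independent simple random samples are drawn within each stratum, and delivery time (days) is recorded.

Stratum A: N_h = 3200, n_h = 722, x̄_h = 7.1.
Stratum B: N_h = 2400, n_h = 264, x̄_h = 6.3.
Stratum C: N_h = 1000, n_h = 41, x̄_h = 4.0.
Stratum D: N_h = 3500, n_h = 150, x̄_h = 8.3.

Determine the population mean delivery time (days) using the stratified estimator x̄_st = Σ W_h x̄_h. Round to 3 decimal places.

x̄_st ≈ 7.019

N = Σ N_h = 10100. Stratum weights W_h = N_h/N.
x̄_st = (3200·7.1 + 2400·6.3 + 1000·4.0 + 3500·8.3) / 10100 = 7.01881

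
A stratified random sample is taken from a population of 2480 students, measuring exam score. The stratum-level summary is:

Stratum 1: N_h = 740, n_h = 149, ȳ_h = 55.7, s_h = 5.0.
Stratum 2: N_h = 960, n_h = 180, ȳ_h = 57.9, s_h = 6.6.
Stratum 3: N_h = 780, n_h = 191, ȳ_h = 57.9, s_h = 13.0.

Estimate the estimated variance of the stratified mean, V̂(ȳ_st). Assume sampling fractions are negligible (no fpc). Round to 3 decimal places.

V̂(ȳ_st) = Σ W_h² s_h²/n_h, with W_h = N_h/N and N = 2480:
  stratum 1: (740/2480)²·5.0²/149 = 0.0149387
  stratum 2: (960/2480)²·6.6²/180 = 0.0362622
  stratum 3: (780/2480)²·13.0²/191 = 0.0875264
V̂(ȳ_st) = 0.138727

V̂(ȳ_st) ≈ 0.139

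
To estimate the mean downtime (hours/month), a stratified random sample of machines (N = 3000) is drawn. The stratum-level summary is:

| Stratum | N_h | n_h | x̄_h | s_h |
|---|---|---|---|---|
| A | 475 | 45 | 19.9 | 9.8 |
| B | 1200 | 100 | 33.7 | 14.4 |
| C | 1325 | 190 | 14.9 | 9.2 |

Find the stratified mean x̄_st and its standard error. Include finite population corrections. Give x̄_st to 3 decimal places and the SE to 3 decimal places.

x̄_st = Σ W_h x̄_h = (475·19.9 + 1200·33.7 + 1325·14.9)/3000 = 23.21167
V̂(x̄_st) = Σ W_h² (1 − n_h/N_h) s_h²/n_h, with W_h = N_h/N and N = 3000:
  stratum A: (475/3000)²·(1 − 45/475)·9.8²/45 = 0.048435
  stratum B: (1200/3000)²·(1 − 100/1200)·14.4²/100 = 0.304128
  stratum C: (1325/3000)²·(1 − 190/1325)·9.2²/190 = 0.0744374
V̂(x̄_st) = 0.427
SE(x̄_st) = √0.427 = 0.653453

x̄_st ≈ 23.212, SE ≈ 0.653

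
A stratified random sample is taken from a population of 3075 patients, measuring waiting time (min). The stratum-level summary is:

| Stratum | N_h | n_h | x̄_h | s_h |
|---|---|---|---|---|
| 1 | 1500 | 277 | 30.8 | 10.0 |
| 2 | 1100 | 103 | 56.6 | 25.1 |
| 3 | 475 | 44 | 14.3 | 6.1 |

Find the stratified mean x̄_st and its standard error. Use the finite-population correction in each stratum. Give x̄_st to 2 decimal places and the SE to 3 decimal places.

x̄_st = Σ W_h x̄_h = (1500·30.8 + 1100·56.6 + 475·14.3)/3075 = 37.48049
V̂(x̄_st) = Σ W_h² (1 − n_h/N_h) s_h²/n_h, with W_h = N_h/N and N = 3075:
  stratum 1: (1500/3075)²·(1 − 277/1500)·10.0²/277 = 0.0700403
  stratum 2: (1100/3075)²·(1 − 103/1100)·25.1²/103 = 0.709427
  stratum 3: (475/3075)²·(1 − 44/475)·6.1²/44 = 0.01831
V̂(x̄_st) = 0.797777
SE(x̄_st) = √0.797777 = 0.893184

x̄_st ≈ 37.48, SE ≈ 0.893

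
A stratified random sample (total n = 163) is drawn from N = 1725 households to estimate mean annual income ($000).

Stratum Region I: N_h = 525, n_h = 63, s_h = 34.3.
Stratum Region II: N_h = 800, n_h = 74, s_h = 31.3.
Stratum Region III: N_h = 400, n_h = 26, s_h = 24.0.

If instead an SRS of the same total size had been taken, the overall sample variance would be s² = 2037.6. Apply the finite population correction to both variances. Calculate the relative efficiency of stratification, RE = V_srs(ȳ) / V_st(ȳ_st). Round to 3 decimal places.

V̂(ȳ_st) = Σ W_h² (1 − n_h/N_h) s_h²/n_h, with W_h = N_h/N and N = 1725:
  stratum Region I: (525/1725)²·(1 − 63/525)·34.3²/63 = 1.5222
  stratum Region II: (800/1725)²·(1 − 74/800)·31.3²/74 = 2.58408
  stratum Region III: (400/1725)²·(1 − 26/400)·24.0²/26 = 1.11379
V_st = 5.22006
V_srs = (1 − 163/1725)·2037.6/163 = 11.3194
Relative efficiency = V_srs / V_st = 11.3194/5.22006 = 2.1684

RE ≈ 2.168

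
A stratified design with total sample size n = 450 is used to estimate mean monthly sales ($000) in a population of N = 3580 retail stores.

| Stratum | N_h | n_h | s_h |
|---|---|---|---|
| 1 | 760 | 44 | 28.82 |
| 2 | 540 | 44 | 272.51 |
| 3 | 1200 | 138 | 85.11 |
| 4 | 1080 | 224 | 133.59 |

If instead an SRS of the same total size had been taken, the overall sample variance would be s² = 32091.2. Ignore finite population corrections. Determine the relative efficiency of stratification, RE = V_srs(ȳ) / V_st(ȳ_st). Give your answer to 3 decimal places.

V̂(ȳ_st) = Σ W_h² s_h²/n_h, with W_h = N_h/N and N = 3580:
  stratum 1: (760/3580)²·28.82²/44 = 0.850739
  stratum 2: (540/3580)²·272.51²/44 = 38.4002
  stratum 3: (1200/3580)²·85.11²/138 = 5.89764
  stratum 4: (1080/3580)²·133.59²/224 = 7.25072
V_st = 52.3993
V_srs = s²/n = 32091.2/450 = 71.3138
Relative efficiency = V_srs / V_st = 71.3138/52.3993 = 1.3610

RE ≈ 1.361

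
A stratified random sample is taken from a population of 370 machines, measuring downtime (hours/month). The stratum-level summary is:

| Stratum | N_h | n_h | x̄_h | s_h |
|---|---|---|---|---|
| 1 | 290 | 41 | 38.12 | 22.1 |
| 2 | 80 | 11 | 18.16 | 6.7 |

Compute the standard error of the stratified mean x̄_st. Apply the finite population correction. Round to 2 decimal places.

SE(x̄_st) ≈ 2.54

V̂(x̄_st) = Σ W_h² (1 − n_h/N_h) s_h²/n_h, with W_h = N_h/N and N = 370:
  stratum 1: (290/370)²·(1 − 41/290)·22.1²/41 = 6.2834
  stratum 2: (80/370)²·(1 − 11/80)·6.7²/11 = 0.164548
V̂(x̄_st) = 6.44795
SE(x̄_st) = √6.44795 = 2.53928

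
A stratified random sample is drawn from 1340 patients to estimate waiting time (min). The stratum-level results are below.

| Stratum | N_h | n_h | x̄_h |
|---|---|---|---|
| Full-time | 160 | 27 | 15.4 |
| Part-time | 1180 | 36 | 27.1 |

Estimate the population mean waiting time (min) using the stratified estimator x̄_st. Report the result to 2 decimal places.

N = Σ N_h = 1340. Stratum weights W_h = N_h/N.
x̄_st = (160·15.4 + 1180·27.1) / 1340 = 25.7030

x̄_st ≈ 25.70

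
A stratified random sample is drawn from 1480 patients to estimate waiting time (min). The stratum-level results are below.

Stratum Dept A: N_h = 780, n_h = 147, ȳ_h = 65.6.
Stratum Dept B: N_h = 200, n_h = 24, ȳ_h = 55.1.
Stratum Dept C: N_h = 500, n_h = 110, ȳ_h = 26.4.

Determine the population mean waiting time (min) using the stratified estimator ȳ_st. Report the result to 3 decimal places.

N = Σ N_h = 1480. Stratum weights W_h = N_h/N.
ȳ_st = (780·65.6 + 200·55.1 + 500·26.4) / 1480 = 50.93784

ȳ_st ≈ 50.938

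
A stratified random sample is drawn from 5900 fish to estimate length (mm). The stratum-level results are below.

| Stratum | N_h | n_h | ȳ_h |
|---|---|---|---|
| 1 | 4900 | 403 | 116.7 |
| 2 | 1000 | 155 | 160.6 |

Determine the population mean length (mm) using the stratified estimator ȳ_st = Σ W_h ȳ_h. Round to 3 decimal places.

ȳ_st ≈ 124.141

N = Σ N_h = 5900. Stratum weights W_h = N_h/N.
ȳ_st = (4900·116.7 + 1000·160.6) / 5900 = 124.14068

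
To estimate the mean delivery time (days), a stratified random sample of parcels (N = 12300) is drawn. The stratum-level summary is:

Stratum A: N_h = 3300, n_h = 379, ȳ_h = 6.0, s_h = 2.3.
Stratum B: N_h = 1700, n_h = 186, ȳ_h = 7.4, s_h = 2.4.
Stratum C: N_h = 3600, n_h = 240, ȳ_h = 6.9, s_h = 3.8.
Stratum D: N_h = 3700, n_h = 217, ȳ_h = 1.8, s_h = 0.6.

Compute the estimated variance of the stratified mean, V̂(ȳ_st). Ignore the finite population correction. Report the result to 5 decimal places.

V̂(ȳ_st) = Σ W_h² s_h²/n_h, with W_h = N_h/N and N = 12300:
  stratum A: (3300/12300)²·2.3²/379 = 0.00100469
  stratum B: (1700/12300)²·2.4²/186 = 0.000591558
  stratum C: (3600/12300)²·3.8²/240 = 0.00515407
  stratum D: (3700/12300)²·0.6²/217 = 0.000150119
V̂(ȳ_st) = 0.00690045

V̂(ȳ_st) ≈ 0.00690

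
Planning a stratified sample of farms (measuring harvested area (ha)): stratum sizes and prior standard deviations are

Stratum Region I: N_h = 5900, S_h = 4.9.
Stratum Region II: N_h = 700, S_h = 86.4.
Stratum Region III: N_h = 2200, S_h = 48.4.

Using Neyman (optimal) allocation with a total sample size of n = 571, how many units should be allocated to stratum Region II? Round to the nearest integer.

176

Neyman allocation: n_h = n · N_h S_h / Σ N_i S_i, with n = 571.
  stratum Region I: N_h·S_h = 5900·4.9 = 28910.00
  stratum Region II: N_h·S_h = 700·86.4 = 60480.00
  stratum Region III: N_h·S_h = 2200·48.4 = 106480.00
Σ N_h S_h = 195870.00
n for stratum Region II = 571·60480.00/195870.00 = 176.311 → 176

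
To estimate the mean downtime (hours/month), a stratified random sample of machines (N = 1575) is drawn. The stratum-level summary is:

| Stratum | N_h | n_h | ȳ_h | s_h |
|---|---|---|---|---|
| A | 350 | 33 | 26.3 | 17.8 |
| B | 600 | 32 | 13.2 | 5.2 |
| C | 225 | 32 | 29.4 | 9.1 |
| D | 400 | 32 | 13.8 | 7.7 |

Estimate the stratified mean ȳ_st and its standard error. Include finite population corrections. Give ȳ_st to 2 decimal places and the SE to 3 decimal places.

ȳ_st = Σ W_h ȳ_h = (350·26.3 + 600·13.2 + 225·29.4 + 400·13.8)/1575 = 18.57778
V̂(ȳ_st) = Σ W_h² (1 − n_h/N_h) s_h²/n_h, with W_h = N_h/N and N = 1575:
  stratum A: (350/1575)²·(1 − 33/350)·17.8²/33 = 0.42943
  stratum B: (600/1575)²·(1 − 32/600)·5.2²/32 = 0.11609
  stratum C: (225/1575)²·(1 − 32/225)·9.1²/32 = 0.0453014
  stratum D: (400/1575)²·(1 − 32/400)·7.7²/32 = 0.109946
V̂(ȳ_st) = 0.700767
SE(ȳ_st) = √0.700767 = 0.837118

ȳ_st ≈ 18.58, SE ≈ 0.837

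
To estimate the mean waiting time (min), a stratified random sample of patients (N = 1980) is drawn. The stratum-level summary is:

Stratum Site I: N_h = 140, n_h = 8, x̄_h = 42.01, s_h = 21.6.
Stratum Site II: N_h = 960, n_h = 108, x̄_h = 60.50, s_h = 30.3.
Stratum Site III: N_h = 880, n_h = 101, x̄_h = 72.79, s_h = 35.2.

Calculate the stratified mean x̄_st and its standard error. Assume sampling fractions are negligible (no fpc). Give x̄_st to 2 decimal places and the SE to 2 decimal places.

x̄_st ≈ 64.65, SE ≈ 2.17

x̄_st = Σ W_h x̄_h = (140·42.01 + 960·60.50 + 880·72.79)/1980 = 64.65485
V̂(x̄_st) = Σ W_h² s_h²/n_h, with W_h = N_h/N and N = 1980:
  stratum Site I: (140/1980)²·21.6²/8 = 0.29157
  stratum Site II: (960/1980)²·30.3²/108 = 1.99836
  stratum Site III: (880/1980)²·35.2²/101 = 2.42325
V̂(x̄_st) = 4.71318
SE(x̄_st) = √4.71318 = 2.17099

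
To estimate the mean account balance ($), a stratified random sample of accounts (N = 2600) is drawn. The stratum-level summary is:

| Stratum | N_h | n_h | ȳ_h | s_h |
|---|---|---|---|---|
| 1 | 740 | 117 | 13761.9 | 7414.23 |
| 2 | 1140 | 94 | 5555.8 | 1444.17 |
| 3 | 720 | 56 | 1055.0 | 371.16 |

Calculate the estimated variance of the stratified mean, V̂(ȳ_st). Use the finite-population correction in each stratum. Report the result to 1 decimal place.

V̂(ȳ_st) ≈ 36129.8

V̂(ȳ_st) = Σ W_h² (1 − n_h/N_h) s_h²/n_h, with W_h = N_h/N and N = 2600:
  stratum 1: (740/2600)²·(1 − 117/740)·7414.23²/117 = 32042
  stratum 2: (1140/2600)²·(1 − 94/1140)·1444.17²/94 = 3913.8
  stratum 3: (720/2600)²·(1 − 56/720)·371.16²/56 = 173.976
V̂(ȳ_st) = 36129.8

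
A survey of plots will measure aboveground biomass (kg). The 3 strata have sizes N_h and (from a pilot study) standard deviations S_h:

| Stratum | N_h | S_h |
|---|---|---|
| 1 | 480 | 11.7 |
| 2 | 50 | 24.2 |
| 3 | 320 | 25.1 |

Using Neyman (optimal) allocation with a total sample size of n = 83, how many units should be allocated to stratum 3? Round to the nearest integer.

45

Neyman allocation: n_h = n · N_h S_h / Σ N_i S_i, with n = 83.
  stratum 1: N_h·S_h = 480·11.7 = 5616.00
  stratum 2: N_h·S_h = 50·24.2 = 1210.00
  stratum 3: N_h·S_h = 320·25.1 = 8032.00
Σ N_h S_h = 14858.00
n for stratum 3 = 83·8032.00/14858.00 = 44.868 → 45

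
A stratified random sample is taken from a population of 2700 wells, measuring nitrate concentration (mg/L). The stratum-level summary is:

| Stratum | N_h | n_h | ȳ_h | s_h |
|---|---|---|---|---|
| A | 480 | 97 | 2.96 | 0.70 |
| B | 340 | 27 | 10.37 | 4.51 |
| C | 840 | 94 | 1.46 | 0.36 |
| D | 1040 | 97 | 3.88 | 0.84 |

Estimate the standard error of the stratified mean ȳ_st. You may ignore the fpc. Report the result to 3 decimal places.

SE(ȳ_st) ≈ 0.115

V̂(ȳ_st) = Σ W_h² s_h²/n_h, with W_h = N_h/N and N = 2700:
  stratum A: (480/2700)²·0.70²/97 = 0.000159654
  stratum B: (340/2700)²·4.51²/27 = 0.0119459
  stratum C: (840/2700)²·0.36²/94 = 0.000133447
  stratum D: (1040/2700)²·0.84²/97 = 0.00107926
V̂(ȳ_st) = 0.0133183
SE(ȳ_st) = √0.0133183 = 0.115405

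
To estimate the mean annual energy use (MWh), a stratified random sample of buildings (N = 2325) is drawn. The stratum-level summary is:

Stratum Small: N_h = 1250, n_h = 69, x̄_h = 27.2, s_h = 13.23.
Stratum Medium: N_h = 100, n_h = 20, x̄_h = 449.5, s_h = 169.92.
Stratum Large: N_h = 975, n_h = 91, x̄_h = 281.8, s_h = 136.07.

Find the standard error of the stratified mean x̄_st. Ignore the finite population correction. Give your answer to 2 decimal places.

V̂(x̄_st) = Σ W_h² s_h²/n_h, with W_h = N_h/N and N = 2325:
  stratum Small: (1250/2325)²·13.23²/69 = 0.733238
  stratum Medium: (100/2325)²·169.92²/20 = 2.67063
  stratum Large: (975/2325)²·136.07²/91 = 35.7805
V̂(x̄_st) = 39.1844
SE(x̄_st) = √39.1844 = 6.25974

SE(x̄_st) ≈ 6.26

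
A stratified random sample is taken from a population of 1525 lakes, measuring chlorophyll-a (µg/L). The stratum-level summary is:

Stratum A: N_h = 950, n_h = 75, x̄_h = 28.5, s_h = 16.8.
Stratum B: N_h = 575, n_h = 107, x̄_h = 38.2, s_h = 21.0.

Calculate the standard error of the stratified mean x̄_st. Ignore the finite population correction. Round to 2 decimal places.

V̂(x̄_st) = Σ W_h² s_h²/n_h, with W_h = N_h/N and N = 1525:
  stratum A: (950/1525)²·16.8²/75 = 1.46038
  stratum B: (575/1525)²·21.0²/107 = 0.585937
V̂(x̄_st) = 2.04631
SE(x̄_st) = √2.04631 = 1.43049

SE(x̄_st) ≈ 1.43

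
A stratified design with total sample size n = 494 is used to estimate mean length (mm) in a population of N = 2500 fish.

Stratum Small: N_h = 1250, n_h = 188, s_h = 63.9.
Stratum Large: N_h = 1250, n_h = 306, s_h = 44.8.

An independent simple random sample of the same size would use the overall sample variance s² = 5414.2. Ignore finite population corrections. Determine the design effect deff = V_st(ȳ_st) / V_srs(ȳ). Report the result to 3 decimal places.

V̂(ȳ_st) = Σ W_h² s_h²/n_h, with W_h = N_h/N and N = 2500:
  stratum Small: (1250/2500)²·63.9²/188 = 5.4298
  stratum Large: (1250/2500)²·44.8²/306 = 1.63974
V_st = 7.06954
V_srs = s²/n = 5414.2/494 = 10.9599
deff = V_st / V_srs = 7.06954/10.9599 = 0.6450

deff ≈ 0.645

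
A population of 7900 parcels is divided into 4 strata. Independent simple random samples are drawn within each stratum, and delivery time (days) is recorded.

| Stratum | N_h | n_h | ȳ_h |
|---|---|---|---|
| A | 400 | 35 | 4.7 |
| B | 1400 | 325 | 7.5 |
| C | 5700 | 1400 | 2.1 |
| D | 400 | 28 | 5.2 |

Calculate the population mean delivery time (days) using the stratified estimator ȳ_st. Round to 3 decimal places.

N = Σ N_h = 7900. Stratum weights W_h = N_h/N.
ȳ_st = (400·4.7 + 1400·7.5 + 5700·2.1 + 400·5.2) / 7900 = 3.34557

ȳ_st ≈ 3.346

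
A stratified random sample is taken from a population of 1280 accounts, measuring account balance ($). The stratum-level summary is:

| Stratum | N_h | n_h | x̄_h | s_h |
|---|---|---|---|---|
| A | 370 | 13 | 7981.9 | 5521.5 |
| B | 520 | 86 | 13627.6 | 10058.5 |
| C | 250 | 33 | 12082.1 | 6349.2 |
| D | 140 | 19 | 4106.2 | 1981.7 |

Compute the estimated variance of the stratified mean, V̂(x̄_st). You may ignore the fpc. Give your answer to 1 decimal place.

V̂(x̄_st) ≈ 439184.3

V̂(x̄_st) = Σ W_h² s_h²/n_h, with W_h = N_h/N and N = 1280:
  stratum A: (370/1280)²·5521.5²/13 = 195954
  stratum B: (520/1280)²·10058.5²/86 = 194158
  stratum C: (250/1280)²·6349.2²/33 = 46599.8
  stratum D: (140/1280)²·1981.7²/19 = 2472.63
V̂(x̄_st) = 439184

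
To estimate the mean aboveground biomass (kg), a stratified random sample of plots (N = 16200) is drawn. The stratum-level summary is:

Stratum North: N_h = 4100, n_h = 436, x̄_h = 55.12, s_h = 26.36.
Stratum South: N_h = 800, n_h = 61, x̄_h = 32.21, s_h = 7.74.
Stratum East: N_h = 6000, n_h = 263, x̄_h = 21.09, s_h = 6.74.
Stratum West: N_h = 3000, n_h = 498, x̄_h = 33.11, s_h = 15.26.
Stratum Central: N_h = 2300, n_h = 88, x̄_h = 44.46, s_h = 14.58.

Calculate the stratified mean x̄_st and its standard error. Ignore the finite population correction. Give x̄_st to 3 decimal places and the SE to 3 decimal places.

x̄_st ≈ 35.796, SE ≈ 0.439

x̄_st = Σ W_h x̄_h = (4100·55.12 + 800·32.21 + 6000·21.09 + 3000·33.11 + 2300·44.46)/16200 = 35.79556
V̂(x̄_st) = Σ W_h² s_h²/n_h, with W_h = N_h/N and N = 16200:
  stratum North: (4100/16200)²·26.36²/436 = 0.10208
  stratum South: (800/16200)²·7.74²/61 = 0.00239498
  stratum East: (6000/16200)²·6.74²/263 = 0.0236939
  stratum West: (3000/16200)²·15.26²/498 = 0.0160359
  stratum Central: (2300/16200)²·14.58²/88 = 0.048692
V̂(x̄_st) = 0.192897
SE(x̄_st) = √0.192897 = 0.439201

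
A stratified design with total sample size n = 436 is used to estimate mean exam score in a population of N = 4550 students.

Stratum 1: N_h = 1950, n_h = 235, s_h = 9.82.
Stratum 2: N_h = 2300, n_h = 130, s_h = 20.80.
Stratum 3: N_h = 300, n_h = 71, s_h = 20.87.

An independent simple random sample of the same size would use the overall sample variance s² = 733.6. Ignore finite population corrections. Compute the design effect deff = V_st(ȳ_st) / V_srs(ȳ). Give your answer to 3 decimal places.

deff ≈ 0.566

V̂(ȳ_st) = Σ W_h² s_h²/n_h, with W_h = N_h/N and N = 4550:
  stratum 1: (1950/4550)²·9.82²/235 = 0.0753705
  stratum 2: (2300/4550)²·20.80²/130 = 0.850386
  stratum 3: (300/4550)²·20.87²/71 = 0.026669
V_st = 0.952426
V_srs = s²/n = 733.6/436 = 1.68257
deff = V_st / V_srs = 0.952426/1.68257 = 0.5661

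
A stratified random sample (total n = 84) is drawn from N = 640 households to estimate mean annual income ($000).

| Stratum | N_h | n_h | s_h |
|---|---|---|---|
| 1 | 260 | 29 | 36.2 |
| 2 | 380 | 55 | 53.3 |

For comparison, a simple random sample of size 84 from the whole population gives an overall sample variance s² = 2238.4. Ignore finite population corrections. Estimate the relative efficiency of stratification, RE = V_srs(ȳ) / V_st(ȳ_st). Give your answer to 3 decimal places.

RE ≈ 1.038

V̂(ȳ_st) = Σ W_h² s_h²/n_h, with W_h = N_h/N and N = 640:
  stratum 1: (260/640)²·36.2²/29 = 7.45772
  stratum 2: (380/640)²·53.3²/55 = 18.2095
V_st = 25.6673
V_srs = s²/n = 2238.4/84 = 26.6476
Relative efficiency = V_srs / V_st = 26.6476/25.6673 = 1.0382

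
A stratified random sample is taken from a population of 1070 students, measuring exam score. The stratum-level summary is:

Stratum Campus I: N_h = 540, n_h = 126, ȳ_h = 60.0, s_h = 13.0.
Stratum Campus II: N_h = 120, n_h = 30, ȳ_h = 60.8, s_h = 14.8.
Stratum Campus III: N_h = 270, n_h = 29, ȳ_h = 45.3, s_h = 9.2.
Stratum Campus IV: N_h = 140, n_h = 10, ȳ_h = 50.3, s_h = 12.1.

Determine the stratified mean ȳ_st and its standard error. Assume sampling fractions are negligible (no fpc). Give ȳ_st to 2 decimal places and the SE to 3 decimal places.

ȳ_st = Σ W_h ȳ_h = (540·60.0 + 120·60.8 + 270·45.3 + 140·50.3)/1070 = 55.11121
V̂(ȳ_st) = Σ W_h² s_h²/n_h, with W_h = N_h/N and N = 1070:
  stratum Campus I: (540/1070)²·13.0²/126 = 0.341614
  stratum Campus II: (120/1070)²·14.8²/30 = 0.0918326
  stratum Campus III: (270/1070)²·9.2²/29 = 0.185839
  stratum Campus IV: (140/1070)²·12.1²/10 = 0.250645
V̂(ȳ_st) = 0.869931
SE(ȳ_st) = √0.869931 = 0.932701

ȳ_st ≈ 55.11, SE ≈ 0.933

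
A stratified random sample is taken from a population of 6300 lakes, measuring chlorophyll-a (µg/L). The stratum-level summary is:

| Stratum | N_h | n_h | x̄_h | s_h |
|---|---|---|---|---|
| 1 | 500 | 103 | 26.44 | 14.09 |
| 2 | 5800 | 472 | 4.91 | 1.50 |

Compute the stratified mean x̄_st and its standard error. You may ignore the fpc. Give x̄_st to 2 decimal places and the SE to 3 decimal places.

x̄_st = Σ W_h x̄_h = (500·26.44 + 5800·4.91)/6300 = 6.61873
V̂(x̄_st) = Σ W_h² s_h²/n_h, with W_h = N_h/N and N = 6300:
  stratum 1: (500/6300)²·14.09²/103 = 0.0121407
  stratum 2: (5800/6300)²·1.50²/472 = 0.00404032
V̂(x̄_st) = 0.016181
SE(x̄_st) = √0.016181 = 0.127205

x̄_st ≈ 6.62, SE ≈ 0.127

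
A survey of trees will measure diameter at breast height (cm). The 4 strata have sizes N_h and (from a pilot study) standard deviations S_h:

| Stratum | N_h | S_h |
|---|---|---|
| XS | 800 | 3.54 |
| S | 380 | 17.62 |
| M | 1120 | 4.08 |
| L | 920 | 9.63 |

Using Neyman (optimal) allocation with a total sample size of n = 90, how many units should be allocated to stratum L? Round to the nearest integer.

Neyman allocation: n_h = n · N_h S_h / Σ N_i S_i, with n = 90.
  stratum XS: N_h·S_h = 800·3.54 = 2832.00
  stratum S: N_h·S_h = 380·17.62 = 6695.60
  stratum M: N_h·S_h = 1120·4.08 = 4569.60
  stratum L: N_h·S_h = 920·9.63 = 8859.60
Σ N_h S_h = 22956.80
n for stratum L = 90·8859.60/22956.80 = 34.733 → 35

35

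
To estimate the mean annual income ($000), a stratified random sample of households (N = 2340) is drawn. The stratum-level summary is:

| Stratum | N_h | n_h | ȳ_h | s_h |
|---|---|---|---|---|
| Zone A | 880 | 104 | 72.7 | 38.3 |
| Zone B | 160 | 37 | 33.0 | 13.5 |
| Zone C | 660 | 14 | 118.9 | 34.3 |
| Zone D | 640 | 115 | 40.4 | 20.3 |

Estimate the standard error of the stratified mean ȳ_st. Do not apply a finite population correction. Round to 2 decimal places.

SE(ȳ_st) ≈ 3.00

V̂(ȳ_st) = Σ W_h² s_h²/n_h, with W_h = N_h/N and N = 2340:
  stratum Zone A: (880/2340)²·38.3²/104 = 1.99479
  stratum Zone B: (160/2340)²·13.5²/37 = 0.0230289
  stratum Zone C: (660/2340)²·34.3²/14 = 6.68523
  stratum Zone D: (640/2340)²·20.3²/115 = 0.268054
V̂(ȳ_st) = 8.97111
SE(ȳ_st) = √8.97111 = 2.99518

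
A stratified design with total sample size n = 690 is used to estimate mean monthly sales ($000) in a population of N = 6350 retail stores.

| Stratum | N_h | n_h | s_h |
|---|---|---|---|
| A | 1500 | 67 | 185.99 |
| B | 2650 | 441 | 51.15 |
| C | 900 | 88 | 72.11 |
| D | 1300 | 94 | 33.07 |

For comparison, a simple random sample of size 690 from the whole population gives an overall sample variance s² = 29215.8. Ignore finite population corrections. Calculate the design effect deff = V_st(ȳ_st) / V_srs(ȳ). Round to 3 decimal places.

V̂(ȳ_st) = Σ W_h² s_h²/n_h, with W_h = N_h/N and N = 6350:
  stratum A: (1500/6350)²·185.99²/67 = 28.8097
  stratum B: (2650/6350)²·51.15²/441 = 1.03323
  stratum C: (900/6350)²·72.11²/88 = 1.18699
  stratum D: (1300/6350)²·33.07²/94 = 0.487618
V_st = 31.5176
V_srs = s²/n = 29215.8/690 = 42.3417
deff = V_st / V_srs = 31.5176/42.3417 = 0.7444

deff ≈ 0.744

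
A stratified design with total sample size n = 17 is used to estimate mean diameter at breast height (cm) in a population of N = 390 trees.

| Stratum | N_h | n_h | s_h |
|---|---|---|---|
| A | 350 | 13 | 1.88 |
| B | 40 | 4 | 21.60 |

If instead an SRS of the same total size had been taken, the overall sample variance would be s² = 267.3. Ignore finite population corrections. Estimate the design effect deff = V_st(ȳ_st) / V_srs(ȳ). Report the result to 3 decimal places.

V̂(ȳ_st) = Σ W_h² s_h²/n_h, with W_h = N_h/N and N = 390:
  stratum A: (350/390)²·1.88²/13 = 0.218967
  stratum B: (40/390)²·21.60²/4 = 1.22698
V_st = 1.44595
V_srs = s²/n = 267.3/17 = 15.7235
deff = V_st / V_srs = 1.44595/15.7235 = 0.0920

deff ≈ 0.092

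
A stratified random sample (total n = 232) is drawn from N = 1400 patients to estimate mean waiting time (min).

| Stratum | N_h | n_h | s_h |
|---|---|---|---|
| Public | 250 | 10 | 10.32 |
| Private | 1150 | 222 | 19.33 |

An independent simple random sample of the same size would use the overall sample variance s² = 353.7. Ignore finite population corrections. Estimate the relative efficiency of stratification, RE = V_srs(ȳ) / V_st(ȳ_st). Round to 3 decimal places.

RE ≈ 1.033

V̂(ȳ_st) = Σ W_h² s_h²/n_h, with W_h = N_h/N and N = 1400:
  stratum Public: (250/1400)²·10.32²/10 = 0.339612
  stratum Private: (1150/1400)²·19.33²/222 = 1.13567
V_st = 1.47528
V_srs = s²/n = 353.7/232 = 1.52457
Relative efficiency = V_srs / V_st = 1.52457/1.47528 = 1.0334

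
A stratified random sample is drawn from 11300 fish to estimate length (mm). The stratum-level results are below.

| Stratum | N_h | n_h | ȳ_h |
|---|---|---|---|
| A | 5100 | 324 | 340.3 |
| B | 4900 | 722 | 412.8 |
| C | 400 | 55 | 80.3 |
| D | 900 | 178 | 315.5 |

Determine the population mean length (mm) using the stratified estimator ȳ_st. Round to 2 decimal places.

ȳ_st ≈ 360.56

N = Σ N_h = 11300. Stratum weights W_h = N_h/N.
ȳ_st = (5100·340.3 + 4900·412.8 + 400·80.3 + 900·315.5) / 11300 = 360.5593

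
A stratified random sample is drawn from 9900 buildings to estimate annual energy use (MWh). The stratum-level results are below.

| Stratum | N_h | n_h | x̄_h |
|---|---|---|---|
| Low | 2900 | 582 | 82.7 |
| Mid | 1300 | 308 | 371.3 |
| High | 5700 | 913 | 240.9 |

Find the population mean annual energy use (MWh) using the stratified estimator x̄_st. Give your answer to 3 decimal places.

N = Σ N_h = 9900. Stratum weights W_h = N_h/N.
x̄_st = (2900·82.7 + 1300·371.3 + 5700·240.9) / 9900 = 211.68182

x̄_st ≈ 211.682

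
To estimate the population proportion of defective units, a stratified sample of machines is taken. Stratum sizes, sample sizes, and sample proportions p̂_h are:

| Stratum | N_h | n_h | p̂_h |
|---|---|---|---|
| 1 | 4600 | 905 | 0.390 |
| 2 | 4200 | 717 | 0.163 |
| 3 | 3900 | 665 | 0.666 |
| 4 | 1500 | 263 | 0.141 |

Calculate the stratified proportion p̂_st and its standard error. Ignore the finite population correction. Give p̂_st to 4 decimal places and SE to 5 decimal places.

N = 14200; stratum weights W_h = N_h/N.
p̂_st = Σ W_h p̂_h = (4600·0.390 + 4200·0.163 + 3900·0.666 + 1500·0.141)/14200 = 0.37236
V̂(p̂_st) = Σ W_h² p̂_h(1−p̂_h)/(n_h−1):
  stratum 1: (4600/14200)²·0.390·0.610/904 = 2.76163e-05
  stratum 2: (4200/14200)²·0.163·0.837/716 = 1.66695e-05
  stratum 3: (3900/14200)²·0.666·0.334/664 = 2.527e-05
  stratum 4: (1500/14200)²·0.141·0.859/262 = 5.15842e-06
V̂(p̂_st) = 7.47142e-05; SE = √V̂ = 0.00864374

p̂_st ≈ 0.3724, SE ≈ 0.00864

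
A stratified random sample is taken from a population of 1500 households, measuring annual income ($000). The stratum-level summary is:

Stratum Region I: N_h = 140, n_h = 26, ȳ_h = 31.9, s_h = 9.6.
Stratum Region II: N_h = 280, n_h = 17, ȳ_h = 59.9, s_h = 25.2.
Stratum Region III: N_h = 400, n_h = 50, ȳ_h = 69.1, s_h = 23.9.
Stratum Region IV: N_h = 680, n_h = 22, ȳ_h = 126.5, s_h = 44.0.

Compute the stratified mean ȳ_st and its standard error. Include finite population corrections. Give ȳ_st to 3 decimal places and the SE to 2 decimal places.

ȳ_st ≈ 89.932, SE ≈ 4.41

ȳ_st = Σ W_h ȳ_h = (140·31.9 + 280·59.9 + 400·69.1 + 680·126.5)/1500 = 89.93200
V̂(ȳ_st) = Σ W_h² (1 − n_h/N_h) s_h²/n_h, with W_h = N_h/N and N = 1500:
  stratum Region I: (140/1500)²·(1 − 26/140)·9.6²/26 = 0.0251431
  stratum Region II: (280/1500)²·(1 − 17/280)·25.2²/17 = 1.2226
  stratum Region III: (400/1500)²·(1 − 50/400)·23.9²/50 = 0.710839
  stratum Region IV: (680/1500)²·(1 − 22/680)·44.0²/22 = 17.4999
V̂(ȳ_st) = 19.4585
SE(ȳ_st) = √19.4585 = 4.41117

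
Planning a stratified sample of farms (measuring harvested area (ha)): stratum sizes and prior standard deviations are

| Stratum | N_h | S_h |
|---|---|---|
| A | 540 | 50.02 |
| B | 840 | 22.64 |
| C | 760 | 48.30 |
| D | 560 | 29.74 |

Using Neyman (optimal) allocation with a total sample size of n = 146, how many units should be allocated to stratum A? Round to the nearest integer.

40

Neyman allocation: n_h = n · N_h S_h / Σ N_i S_i, with n = 146.
  stratum A: N_h·S_h = 540·50.02 = 27010.80
  stratum B: N_h·S_h = 840·22.64 = 19017.60
  stratum C: N_h·S_h = 760·48.30 = 36708.00
  stratum D: N_h·S_h = 560·29.74 = 16654.40
Σ N_h S_h = 99390.80
n for stratum A = 146·27010.80/99390.80 = 39.677 → 40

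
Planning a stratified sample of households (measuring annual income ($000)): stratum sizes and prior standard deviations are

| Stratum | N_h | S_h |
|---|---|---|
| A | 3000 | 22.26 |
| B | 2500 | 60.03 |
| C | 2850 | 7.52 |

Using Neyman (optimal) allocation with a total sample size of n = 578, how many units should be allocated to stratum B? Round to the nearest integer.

Neyman allocation: n_h = n · N_h S_h / Σ N_i S_i, with n = 578.
  stratum A: N_h·S_h = 3000·22.26 = 66780.00
  stratum B: N_h·S_h = 2500·60.03 = 150075.00
  stratum C: N_h·S_h = 2850·7.52 = 21432.00
Σ N_h S_h = 238287.00
n for stratum B = 578·150075.00/238287.00 = 364.029 → 364

364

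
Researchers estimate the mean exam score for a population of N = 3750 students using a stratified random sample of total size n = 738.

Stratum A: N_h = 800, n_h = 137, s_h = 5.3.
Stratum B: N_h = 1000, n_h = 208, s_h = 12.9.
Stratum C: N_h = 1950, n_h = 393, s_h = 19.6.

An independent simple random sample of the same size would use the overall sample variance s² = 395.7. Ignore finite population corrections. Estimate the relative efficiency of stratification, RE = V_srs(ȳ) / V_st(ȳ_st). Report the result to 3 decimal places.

RE ≈ 1.622

V̂(ȳ_st) = Σ W_h² s_h²/n_h, with W_h = N_h/N and N = 3750:
  stratum A: (800/3750)²·5.3²/137 = 0.00933144
  stratum B: (1000/3750)²·12.9²/208 = 0.0568923
  stratum C: (1950/3750)²·19.6²/393 = 0.264318
V_st = 0.330541
V_srs = s²/n = 395.7/738 = 0.536179
Relative efficiency = V_srs / V_st = 0.536179/0.330541 = 1.6221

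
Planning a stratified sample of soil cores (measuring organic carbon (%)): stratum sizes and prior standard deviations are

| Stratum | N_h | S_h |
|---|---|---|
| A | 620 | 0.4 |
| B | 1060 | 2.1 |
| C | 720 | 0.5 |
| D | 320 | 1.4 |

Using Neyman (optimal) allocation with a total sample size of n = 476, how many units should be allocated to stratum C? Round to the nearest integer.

52

Neyman allocation: n_h = n · N_h S_h / Σ N_i S_i, with n = 476.
  stratum A: N_h·S_h = 620·0.4 = 248.00
  stratum B: N_h·S_h = 1060·2.1 = 2226.00
  stratum C: N_h·S_h = 720·0.5 = 360.00
  stratum D: N_h·S_h = 320·1.4 = 448.00
Σ N_h S_h = 3282.00
n for stratum C = 476·360.00/3282.00 = 52.212 → 52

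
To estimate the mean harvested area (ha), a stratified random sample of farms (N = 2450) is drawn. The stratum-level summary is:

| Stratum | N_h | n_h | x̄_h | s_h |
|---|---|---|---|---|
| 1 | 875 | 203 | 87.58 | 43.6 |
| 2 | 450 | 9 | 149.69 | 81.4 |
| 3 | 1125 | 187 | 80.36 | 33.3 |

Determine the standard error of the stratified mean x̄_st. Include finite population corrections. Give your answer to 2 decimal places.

SE(x̄_st) ≈ 5.13

V̂(x̄_st) = Σ W_h² (1 − n_h/N_h) s_h²/n_h, with W_h = N_h/N and N = 2450:
  stratum 1: (875/2450)²·(1 − 203/875)·43.6²/203 = 0.917323
  stratum 2: (450/2450)²·(1 − 9/450)·81.4²/9 = 24.3403
  stratum 3: (1125/2450)²·(1 − 187/1125)·33.3²/187 = 1.04249
V̂(x̄_st) = 26.3001
SE(x̄_st) = √26.3001 = 5.12836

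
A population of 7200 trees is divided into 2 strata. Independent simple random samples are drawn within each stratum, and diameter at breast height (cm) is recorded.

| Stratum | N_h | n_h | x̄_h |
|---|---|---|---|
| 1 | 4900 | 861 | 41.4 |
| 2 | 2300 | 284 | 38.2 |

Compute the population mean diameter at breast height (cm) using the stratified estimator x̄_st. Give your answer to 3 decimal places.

x̄_st ≈ 40.378

N = Σ N_h = 7200. Stratum weights W_h = N_h/N.
x̄_st = (4900·41.4 + 2300·38.2) / 7200 = 40.37778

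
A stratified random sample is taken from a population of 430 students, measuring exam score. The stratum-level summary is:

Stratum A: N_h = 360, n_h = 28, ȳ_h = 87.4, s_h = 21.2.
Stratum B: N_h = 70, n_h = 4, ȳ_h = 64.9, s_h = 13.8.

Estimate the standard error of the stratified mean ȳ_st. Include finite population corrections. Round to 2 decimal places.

V̂(ȳ_st) = Σ W_h² (1 − n_h/N_h) s_h²/n_h, with W_h = N_h/N and N = 430:
  stratum A: (360/430)²·(1 − 28/360)·21.2²/28 = 10.3757
  stratum B: (70/430)²·(1 − 4/70)·13.8²/4 = 1.18961
V̂(ȳ_st) = 11.5653
SE(ȳ_st) = √11.5653 = 3.40078

SE(ȳ_st) ≈ 3.40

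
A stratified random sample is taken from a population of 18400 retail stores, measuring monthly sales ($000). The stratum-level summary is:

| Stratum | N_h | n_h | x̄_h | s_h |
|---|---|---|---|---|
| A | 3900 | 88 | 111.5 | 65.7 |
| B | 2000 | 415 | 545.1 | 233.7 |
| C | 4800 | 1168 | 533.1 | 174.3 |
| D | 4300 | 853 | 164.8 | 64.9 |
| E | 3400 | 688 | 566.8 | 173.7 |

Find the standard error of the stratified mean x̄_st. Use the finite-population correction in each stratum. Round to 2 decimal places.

SE(x̄_st) ≈ 2.48

V̂(x̄_st) = Σ W_h² (1 − n_h/N_h) s_h²/n_h, with W_h = N_h/N and N = 18400:
  stratum A: (3900/18400)²·(1 − 88/3900)·65.7²/88 = 2.15392
  stratum B: (2000/18400)²·(1 − 415/2000)·233.7²/415 = 1.23223
  stratum C: (4800/18400)²·(1 − 1168/4800)·174.3²/1168 = 1.33938
  stratum D: (4300/18400)²·(1 − 853/4300)·64.9²/853 = 0.216179
  stratum E: (3400/18400)²·(1 − 688/3400)·173.7²/688 = 1.19438
V̂(x̄_st) = 6.1361
SE(x̄_st) = √6.1361 = 2.47711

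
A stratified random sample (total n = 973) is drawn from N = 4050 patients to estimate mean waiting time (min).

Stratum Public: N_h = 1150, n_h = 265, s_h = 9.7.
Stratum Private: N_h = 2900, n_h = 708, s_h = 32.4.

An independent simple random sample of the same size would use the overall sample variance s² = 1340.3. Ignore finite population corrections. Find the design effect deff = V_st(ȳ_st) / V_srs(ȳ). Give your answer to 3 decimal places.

deff ≈ 0.573

V̂(ȳ_st) = Σ W_h² s_h²/n_h, with W_h = N_h/N and N = 4050:
  stratum Public: (1150/4050)²·9.7²/265 = 0.0286275
  stratum Private: (2900/4050)²·32.4²/708 = 0.760226
V_st = 0.788853
V_srs = s²/n = 1340.3/973 = 1.37749
deff = V_st / V_srs = 0.788853/1.37749 = 0.5727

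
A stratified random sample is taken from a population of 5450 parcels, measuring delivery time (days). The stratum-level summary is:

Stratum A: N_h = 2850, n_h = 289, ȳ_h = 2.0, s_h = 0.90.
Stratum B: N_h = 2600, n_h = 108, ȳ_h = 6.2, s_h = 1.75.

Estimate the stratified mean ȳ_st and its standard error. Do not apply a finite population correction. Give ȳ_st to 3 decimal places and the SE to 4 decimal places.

ȳ_st ≈ 4.004, SE ≈ 0.0850

ȳ_st = Σ W_h ȳ_h = (2850·2.0 + 2600·6.2)/5450 = 4.00367
V̂(ȳ_st) = Σ W_h² s_h²/n_h, with W_h = N_h/N and N = 5450:
  stratum A: (2850/5450)²·0.90²/289 = 0.00076645
  stratum B: (2600/5450)²·1.75²/108 = 0.00645366
V̂(ȳ_st) = 0.00722011
SE(ȳ_st) = √0.00722011 = 0.0849712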